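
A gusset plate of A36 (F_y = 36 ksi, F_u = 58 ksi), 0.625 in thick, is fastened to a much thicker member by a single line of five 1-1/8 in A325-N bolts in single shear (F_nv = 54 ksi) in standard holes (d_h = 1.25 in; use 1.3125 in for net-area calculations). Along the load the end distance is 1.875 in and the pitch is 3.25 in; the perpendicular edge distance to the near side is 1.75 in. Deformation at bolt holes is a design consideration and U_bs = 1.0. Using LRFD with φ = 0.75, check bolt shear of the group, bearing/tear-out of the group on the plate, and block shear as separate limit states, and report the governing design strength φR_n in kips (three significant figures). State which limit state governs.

Bolt shear: A_b = π·1.125²/4 = 0.994 in²; R_n = 54 × 0.994 × 5 × 1 = 268.4 kips → 0.75 × 268.4 = 201 kips.
Bearing: edge l_c = 1.25, r_n = 54.38 kips; interior l_c = 2, r_n = 87 kips; R_n = 54.38 + 4·87 = 402.4 kips → 302 kips.
Block shear: A_gv = 9.297, A_nv = 5.605, A_nt = 0.6836 in²; R_n = min(0.6F_uA_nv, 0.6F_yA_gv) + U_bs·F_u·A_nt = 234.7 kips → 176 kips.
Block shear governs: 176 kips.

176 kips (block shear governs)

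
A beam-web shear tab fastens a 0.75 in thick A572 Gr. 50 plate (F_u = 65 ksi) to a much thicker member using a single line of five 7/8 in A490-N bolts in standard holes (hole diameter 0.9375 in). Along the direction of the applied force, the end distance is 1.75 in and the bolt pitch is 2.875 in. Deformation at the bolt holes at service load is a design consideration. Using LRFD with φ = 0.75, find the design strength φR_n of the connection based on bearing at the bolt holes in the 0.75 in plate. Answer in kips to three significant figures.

Per bolt r_n = 1.2 l_c t F_u ≤ 2.4 d t F_u; upper limit = 2.4 × 0.875 × 0.75 × 65 = 102.4 kips.
Edge bolt: l_c = 1.75 − 0.9375/2 = 1.281 in → 1.2 × 1.281 × 0.75 × 65 = 74.95 → r_n = 74.95 kips.
Interior bolts: l_c = 2.875 − 0.9375 = 1.938 in → 1.2 × 1.938 × 0.75 × 65 = 113.3 → r_n = 102.4 kips.
R_n = 1 × 74.95 + 4 × 102.4 = 484.5 kips.
Design strength φR_n = 0.75 × 484.5 = 363 kips.

363 kips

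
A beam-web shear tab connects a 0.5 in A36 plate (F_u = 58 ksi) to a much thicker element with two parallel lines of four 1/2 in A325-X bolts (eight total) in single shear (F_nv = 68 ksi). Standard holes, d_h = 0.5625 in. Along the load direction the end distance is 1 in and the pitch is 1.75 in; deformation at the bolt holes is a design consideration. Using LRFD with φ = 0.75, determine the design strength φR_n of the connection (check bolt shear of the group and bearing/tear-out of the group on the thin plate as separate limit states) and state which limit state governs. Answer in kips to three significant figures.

Bolt shear: A_b = π·0.5²/4 = 0.1963 in²; R_n = 68 × 0.1963 × 8 × 1 = 106.8 kips → 0.75 × 106.8 = 80.1 kips.
Bearing (1.2 l_c t F_u ≤ 2.4 d t F_u): upper limit = 2.4·0.5·0.5·58 = 34.8 kips.
  Edge l_c = 1 − 0.5625/2 = 0.7188 → r_n = 25.01 kips; interior l_c = 1.75 − 0.5625 = 1.188 → r_n = 34.8 kips.
  R_n,bearing = 2·25.01 + 6·34.8 = 258.8 kips → 0.75 × 258.8 = 194 kips.
Bolt shear governs: 80.1 kips.

80.1 kips (bolt shear governs)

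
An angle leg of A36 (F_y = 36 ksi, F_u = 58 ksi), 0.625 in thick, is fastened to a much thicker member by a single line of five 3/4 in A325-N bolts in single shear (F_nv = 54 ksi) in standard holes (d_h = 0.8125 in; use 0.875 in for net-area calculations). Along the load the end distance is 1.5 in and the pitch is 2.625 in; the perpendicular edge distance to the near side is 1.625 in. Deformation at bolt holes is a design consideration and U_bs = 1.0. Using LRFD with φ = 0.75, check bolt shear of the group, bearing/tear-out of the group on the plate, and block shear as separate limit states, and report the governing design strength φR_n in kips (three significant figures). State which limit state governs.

89.5 kips (bolt shear governs)

Bolt shear: A_b = π·0.75²/4 = 0.4418 in²; R_n = 54 × 0.4418 × 5 × 1 = 119.3 kips → 0.75 × 119.3 = 89.5 kips.
Bearing: edge l_c = 1.094, r_n = 47.58 kips; interior l_c = 1.812, r_n = 65.25 kips; R_n = 47.58 + 4·65.25 = 308.6 kips → 231 kips.
Block shear: A_gv = 7.5, A_nv = 5.039, A_nt = 0.7422 in²; R_n = min(0.6F_uA_nv, 0.6F_yA_gv) + U_bs·F_u·A_nt = 205 kips → 154 kips.
Bolt shear governs: 89.5 kips.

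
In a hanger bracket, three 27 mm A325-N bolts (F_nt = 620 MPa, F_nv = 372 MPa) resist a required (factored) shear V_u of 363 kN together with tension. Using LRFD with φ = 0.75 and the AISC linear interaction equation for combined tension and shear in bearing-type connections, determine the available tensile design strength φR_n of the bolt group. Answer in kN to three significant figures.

A_b = π·27²/4 = 572.6 mm²; f_rv = 363 × 1000 / (3 × 572.6) = 211.3 MPa.
F'_nt = 1.3 F_nt − (F_nt / φF_nv) f_rv = 1.3·620 − (620/(0.75·372))·211.3 = 336.4 MPa, capped at F_nt → F'_nt = 336.4 MPa.
R_n = F'_nt · A_b · n = 336.4 × 572.6 × 3 / 1000 = 577.8 kN.
Design strength φR_n = 0.75 × 577.8 = 433 kN.

433 kN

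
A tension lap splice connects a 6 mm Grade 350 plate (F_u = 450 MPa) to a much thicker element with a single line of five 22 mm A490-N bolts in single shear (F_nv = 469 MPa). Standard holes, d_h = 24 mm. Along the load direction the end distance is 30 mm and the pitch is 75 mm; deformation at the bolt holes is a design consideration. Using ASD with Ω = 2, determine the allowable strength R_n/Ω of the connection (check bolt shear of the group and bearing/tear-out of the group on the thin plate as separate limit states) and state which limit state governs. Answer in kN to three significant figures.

314 kN (bearing governs)

Bolt shear: A_b = π·22²/4 = 380.1 mm²; R_n = 469 × 380.1 × 5 × 1 / 1000 = 891.4 kN → 891.4 / 2 = 446 kN.
Bearing (1.2 l_c t F_u ≤ 2.4 d t F_u): upper limit = 2.4·22·6·450 / 1000 = 142.6 kN.
  Edge l_c = 30 − 24/2 = 18 → r_n = 58.32 kN; interior l_c = 75 − 24 = 51 → r_n = 142.6 kN.
  R_n,bearing = 1·58.32 + 4·142.6 = 628.6 kN → 628.6 / 2 = 314 kN.
Bearing governs: 314 kN.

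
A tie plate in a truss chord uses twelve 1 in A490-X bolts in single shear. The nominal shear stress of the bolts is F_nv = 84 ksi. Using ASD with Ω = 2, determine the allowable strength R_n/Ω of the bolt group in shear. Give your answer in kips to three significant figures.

396 kips

A_b = π × 1² / 4 = 0.7854 in².
R_n = F_nv · A_b · n · n_s = 84 × 0.7854 × 12 × 1 = 791.7 kips.
Allowable strength R_n/Ω = 791.7 / 2 = 396 kips.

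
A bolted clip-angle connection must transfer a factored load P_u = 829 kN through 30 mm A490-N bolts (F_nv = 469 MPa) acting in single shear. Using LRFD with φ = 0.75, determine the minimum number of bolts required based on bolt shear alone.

4 bolts

A_b = π·30²/4 = 706.9 mm².
Per-bolt design strength φR_n = 0.75 × 469 × 706.9 × 1 / 1000 = 248.6 kN.
n ≥ 829 / 248.6 = 3.334 → use 4 bolts.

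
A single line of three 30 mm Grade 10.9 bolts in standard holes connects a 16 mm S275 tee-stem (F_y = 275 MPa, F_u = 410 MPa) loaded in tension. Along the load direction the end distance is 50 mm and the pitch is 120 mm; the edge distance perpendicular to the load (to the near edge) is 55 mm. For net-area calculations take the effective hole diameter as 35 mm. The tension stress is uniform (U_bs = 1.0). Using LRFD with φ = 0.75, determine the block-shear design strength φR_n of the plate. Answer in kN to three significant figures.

759 kN

Shear plane L_v = 50 + 2·120 = 290 mm; A_gv = 290 × 16 = 4640 mm².
A_nv = (290 − 2.5·35) × 16 = 3240 mm².
A_nt = (55 − 0.5·35) × 16 = 600 mm².
0.6 F_u A_nv = 797 kN; 0.6 F_y A_gv = 765.6 kN → shear yielding governs the shear term.
R_n = 765.6 + 1.0 × 410 × 600 / 1000 = 1012 kN.
Design strength φR_n = 0.75 × 1012 = 759 kN.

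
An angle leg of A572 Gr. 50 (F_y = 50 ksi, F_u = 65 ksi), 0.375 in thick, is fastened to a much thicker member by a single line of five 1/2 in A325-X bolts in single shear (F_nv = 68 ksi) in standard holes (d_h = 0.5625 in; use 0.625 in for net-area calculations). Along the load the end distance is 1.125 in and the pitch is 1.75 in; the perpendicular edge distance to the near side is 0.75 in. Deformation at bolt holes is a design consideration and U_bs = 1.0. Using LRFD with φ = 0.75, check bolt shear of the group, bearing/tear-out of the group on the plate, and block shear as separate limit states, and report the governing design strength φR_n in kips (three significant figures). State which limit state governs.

50.1 kips (bolt shear governs)

Bolt shear: A_b = π·0.5²/4 = 0.1963 in²; R_n = 68 × 0.1963 × 5 × 1 = 66.76 kips → 0.75 × 66.76 = 50.1 kips.
Bearing: edge l_c = 0.8438, r_n = 24.68 kips; interior l_c = 1.188, r_n = 29.25 kips; R_n = 24.68 + 4·29.25 = 141.7 kips → 106 kips.
Block shear: A_gv = 3.047, A_nv = 1.992, A_nt = 0.1641 in²; R_n = min(0.6F_uA_nv, 0.6F_yA_gv) + U_bs·F_u·A_nt = 88.36 kips → 66.3 kips.
Bolt shear governs: 50.1 kips.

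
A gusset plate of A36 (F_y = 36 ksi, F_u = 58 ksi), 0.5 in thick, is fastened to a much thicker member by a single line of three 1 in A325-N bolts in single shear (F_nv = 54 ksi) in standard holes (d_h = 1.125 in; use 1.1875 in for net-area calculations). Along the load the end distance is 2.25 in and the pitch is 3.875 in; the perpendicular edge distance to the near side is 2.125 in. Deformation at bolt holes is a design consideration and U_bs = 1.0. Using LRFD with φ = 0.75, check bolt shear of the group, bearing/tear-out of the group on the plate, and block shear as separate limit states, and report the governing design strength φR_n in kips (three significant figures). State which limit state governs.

Bolt shear: A_b = π·1²/4 = 0.7854 in²; R_n = 54 × 0.7854 × 3 × 1 = 127.2 kips → 0.75 × 127.2 = 95.4 kips.
Bearing: edge l_c = 1.688, r_n = 58.72 kips; interior l_c = 2.75, r_n = 69.6 kips; R_n = 58.72 + 2·69.6 = 197.9 kips → 148 kips.
Block shear: A_gv = 5, A_nv = 3.516, A_nt = 0.7656 in²; R_n = min(0.6F_uA_nv, 0.6F_yA_gv) + U_bs·F_u·A_nt = 152.4 kips → 114 kips.
Bolt shear governs: 95.4 kips.

95.4 kips (bolt shear governs)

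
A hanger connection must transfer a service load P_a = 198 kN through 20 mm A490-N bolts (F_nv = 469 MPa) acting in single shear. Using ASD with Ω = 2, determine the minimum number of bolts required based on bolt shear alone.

3 bolts

A_b = π·20²/4 = 314.2 mm².
Per-bolt allowable strength R_n/Ω = 469 × 314.2 × 1 / 1000 / 2 = 73.67 kN.
n ≥ 198 / 73.67 = 2.688 → use 3 bolts.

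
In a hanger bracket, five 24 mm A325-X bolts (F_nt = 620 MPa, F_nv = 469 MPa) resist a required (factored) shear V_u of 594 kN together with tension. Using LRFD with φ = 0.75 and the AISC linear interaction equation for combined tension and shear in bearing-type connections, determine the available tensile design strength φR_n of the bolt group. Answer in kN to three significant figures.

582 kN

A_b = π·24²/4 = 452.4 mm²; f_rv = 594 × 1000 / (5 × 452.4) = 262.6 MPa.
F'_nt = 1.3 F_nt − (F_nt / φF_nv) f_rv = 1.3·620 − (620/(0.75·469))·262.6 = 343.1 MPa, capped at F_nt → F'_nt = 343.1 MPa.
R_n = F'_nt · A_b · n = 343.1 × 452.4 × 5 / 1000 = 776.1 kN.
Design strength φR_n = 0.75 × 776.1 = 582 kN.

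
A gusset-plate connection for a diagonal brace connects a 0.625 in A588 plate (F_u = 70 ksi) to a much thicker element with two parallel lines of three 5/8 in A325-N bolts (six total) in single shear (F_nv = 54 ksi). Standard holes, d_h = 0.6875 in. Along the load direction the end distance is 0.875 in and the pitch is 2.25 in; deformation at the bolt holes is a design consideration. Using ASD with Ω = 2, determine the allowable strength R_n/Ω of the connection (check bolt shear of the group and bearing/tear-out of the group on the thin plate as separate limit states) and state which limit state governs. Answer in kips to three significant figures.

49.7 kips (bolt shear governs)

Bolt shear: A_b = π·0.625²/4 = 0.3068 in²; R_n = 54 × 0.3068 × 6 × 1 = 99.4 kips → 99.4 / 2 = 49.7 kips.
Bearing (1.2 l_c t F_u ≤ 2.4 d t F_u): upper limit = 2.4·0.625·0.625·70 = 65.62 kips.
  Edge l_c = 0.875 − 0.6875/2 = 0.5312 → r_n = 27.89 kips; interior l_c = 2.25 − 0.6875 = 1.562 → r_n = 65.62 kips.
  R_n,bearing = 2·27.89 + 4·65.62 = 318.3 kips → 318.3 / 2 = 159 kips.
Bolt shear governs: 49.7 kips.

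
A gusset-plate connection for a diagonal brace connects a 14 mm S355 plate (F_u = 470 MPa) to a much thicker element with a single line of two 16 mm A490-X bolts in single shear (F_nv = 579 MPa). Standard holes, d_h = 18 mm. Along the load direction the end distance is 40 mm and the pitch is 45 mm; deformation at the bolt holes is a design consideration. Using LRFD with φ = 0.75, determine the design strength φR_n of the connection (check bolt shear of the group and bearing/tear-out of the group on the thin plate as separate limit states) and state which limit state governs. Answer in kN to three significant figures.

Bolt shear: A_b = π·16²/4 = 201.1 mm²; R_n = 579 × 201.1 × 2 × 1 / 1000 = 232.8 kN → 0.75 × 232.8 = 175 kN.
Bearing (1.2 l_c t F_u ≤ 2.4 d t F_u): upper limit = 2.4·16·14·470 / 1000 = 252.7 kN.
  Edge l_c = 40 − 18/2 = 31 → r_n = 244.8 kN; interior l_c = 45 − 18 = 27 → r_n = 213.2 kN.
  R_n,bearing = 1·244.8 + 1·213.2 = 458 kN → 0.75 × 458 = 343 kN.
Bolt shear governs: 175 kN.

175 kN (bolt shear governs)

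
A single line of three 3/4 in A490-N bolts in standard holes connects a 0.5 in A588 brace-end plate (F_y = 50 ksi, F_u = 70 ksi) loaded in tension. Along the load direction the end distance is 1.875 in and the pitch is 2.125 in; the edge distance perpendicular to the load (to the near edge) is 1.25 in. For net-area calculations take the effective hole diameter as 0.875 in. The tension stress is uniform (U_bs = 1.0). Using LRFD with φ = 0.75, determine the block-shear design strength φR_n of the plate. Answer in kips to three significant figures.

83.3 kips

Shear plane L_v = 1.875 + 2·2.125 = 6.125 in; A_gv = 6.125 × 0.5 = 3.062 in².
A_nv = (6.125 − 2.5·0.875) × 0.5 = 1.969 in².
A_nt = (1.25 − 0.5·0.875) × 0.5 = 0.4062 in².
0.6 F_u A_nv = 82.69 kips; 0.6 F_y A_gv = 91.88 kips → shear rupture governs the shear term.
R_n = 82.69 + 1.0 × 70 × 0.4062 = 111.1 kips.
Design strength φR_n = 0.75 × 111.1 = 83.3 kips.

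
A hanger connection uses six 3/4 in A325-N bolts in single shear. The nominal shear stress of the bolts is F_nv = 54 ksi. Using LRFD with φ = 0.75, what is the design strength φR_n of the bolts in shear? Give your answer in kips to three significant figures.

107 kips

A_b = π × 0.75² / 4 = 0.4418 in².
R_n = F_nv · A_b · n · n_s = 54 × 0.4418 × 6 × 1 = 143.1 kips.
Design strength φR_n = 0.75 × 143.1 = 107 kips.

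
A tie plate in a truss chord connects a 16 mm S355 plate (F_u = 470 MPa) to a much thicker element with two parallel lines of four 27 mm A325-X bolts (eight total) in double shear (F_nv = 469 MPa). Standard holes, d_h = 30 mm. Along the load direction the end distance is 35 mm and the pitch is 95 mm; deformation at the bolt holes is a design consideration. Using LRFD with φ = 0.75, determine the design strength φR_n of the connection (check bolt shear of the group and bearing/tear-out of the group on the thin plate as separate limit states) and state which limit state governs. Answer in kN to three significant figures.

2460 kN (bearing governs)

Bolt shear: A_b = π·27²/4 = 572.6 mm²; R_n = 469 × 572.6 × 8 × 2 / 1000 = 4296 kN → 0.75 × 4296 = 3220 kN.
Bearing (1.2 l_c t F_u ≤ 2.4 d t F_u): upper limit = 2.4·27·16·470 / 1000 = 487.3 kN.
  Edge l_c = 35 − 30/2 = 20 → r_n = 180.5 kN; interior l_c = 95 − 30 = 65 → r_n = 487.3 kN.
  R_n,bearing = 2·180.5 + 6·487.3 = 3285 kN → 0.75 × 3285 = 2460 kN.
Bearing governs: 2460 kN.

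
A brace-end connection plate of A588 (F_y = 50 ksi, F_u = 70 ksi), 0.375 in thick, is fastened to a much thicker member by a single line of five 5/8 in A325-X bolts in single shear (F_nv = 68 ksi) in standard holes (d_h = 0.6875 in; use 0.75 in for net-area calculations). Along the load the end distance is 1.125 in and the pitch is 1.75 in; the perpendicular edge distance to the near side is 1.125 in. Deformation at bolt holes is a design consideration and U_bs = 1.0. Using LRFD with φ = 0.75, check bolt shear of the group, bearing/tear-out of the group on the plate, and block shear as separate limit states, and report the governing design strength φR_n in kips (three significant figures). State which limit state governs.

Bolt shear: A_b = π·0.625²/4 = 0.3068 in²; R_n = 68 × 0.3068 × 5 × 1 = 104.3 kips → 0.75 × 104.3 = 78.2 kips.
Bearing: edge l_c = 0.7812, r_n = 24.61 kips; interior l_c = 1.062, r_n = 33.47 kips; R_n = 24.61 + 4·33.47 = 158.5 kips → 119 kips.
Block shear: A_gv = 3.047, A_nv = 1.781, A_nt = 0.2812 in²; R_n = min(0.6F_uA_nv, 0.6F_yA_gv) + U_bs·F_u·A_nt = 94.5 kips → 70.9 kips.
Block shear governs: 70.9 kips.

70.9 kips (block shear governs)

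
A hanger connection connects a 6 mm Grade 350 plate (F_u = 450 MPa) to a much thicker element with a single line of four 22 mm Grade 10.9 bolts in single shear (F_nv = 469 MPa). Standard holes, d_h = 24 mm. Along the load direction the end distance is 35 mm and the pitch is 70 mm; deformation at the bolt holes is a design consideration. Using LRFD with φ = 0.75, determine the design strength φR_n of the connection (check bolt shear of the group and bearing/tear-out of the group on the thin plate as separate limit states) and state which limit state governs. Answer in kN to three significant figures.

377 kN (bearing governs)

Bolt shear: A_b = π·22²/4 = 380.1 mm²; R_n = 469 × 380.1 × 4 × 1 / 1000 = 713.1 kN → 0.75 × 713.1 = 535 kN.
Bearing (1.2 l_c t F_u ≤ 2.4 d t F_u): upper limit = 2.4·22·6·450 / 1000 = 142.6 kN.
  Edge l_c = 35 − 24/2 = 23 → r_n = 74.52 kN; interior l_c = 70 − 24 = 46 → r_n = 142.6 kN.
  R_n,bearing = 1·74.52 + 3·142.6 = 502.2 kN → 0.75 × 502.2 = 377 kN.
Bearing governs: 377 kN.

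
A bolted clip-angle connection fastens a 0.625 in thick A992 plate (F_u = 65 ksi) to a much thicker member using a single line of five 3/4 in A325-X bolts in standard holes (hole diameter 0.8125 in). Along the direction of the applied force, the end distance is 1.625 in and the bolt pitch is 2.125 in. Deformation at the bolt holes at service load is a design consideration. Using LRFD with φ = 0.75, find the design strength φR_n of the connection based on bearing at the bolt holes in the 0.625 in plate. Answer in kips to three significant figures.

Per bolt r_n = 1.2 l_c t F_u ≤ 2.4 d t F_u; upper limit = 2.4 × 0.75 × 0.625 × 65 = 73.12 kips.
Edge bolt: l_c = 1.625 − 0.8125/2 = 1.219 in → 1.2 × 1.219 × 0.625 × 65 = 59.41 → r_n = 59.41 kips.
Interior bolts: l_c = 2.125 − 0.8125 = 1.312 in → 1.2 × 1.312 × 0.625 × 65 = 63.98 → r_n = 63.98 kips.
R_n = 1 × 59.41 + 4 × 63.98 = 315.4 kips.
Design strength φR_n = 0.75 × 315.4 = 237 kips.

237 kips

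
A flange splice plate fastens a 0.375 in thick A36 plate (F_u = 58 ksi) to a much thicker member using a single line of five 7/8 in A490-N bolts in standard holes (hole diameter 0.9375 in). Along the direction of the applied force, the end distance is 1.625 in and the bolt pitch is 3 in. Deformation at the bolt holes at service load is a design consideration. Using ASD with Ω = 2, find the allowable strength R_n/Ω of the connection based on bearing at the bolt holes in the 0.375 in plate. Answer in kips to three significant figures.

Per bolt r_n = 1.2 l_c t F_u ≤ 2.4 d t F_u; upper limit = 2.4 × 0.875 × 0.375 × 58 = 45.68 kips.
Edge bolt: l_c = 1.625 − 0.9375/2 = 1.156 in → 1.2 × 1.156 × 0.375 × 58 = 30.18 → r_n = 30.18 kips.
Interior bolts: l_c = 3 − 0.9375 = 2.062 in → 1.2 × 2.062 × 0.375 × 58 = 53.83 → r_n = 45.68 kips.
R_n = 1 × 30.18 + 4 × 45.68 = 212.9 kips.
Allowable strength R_n/Ω = 212.9 / 2 = 106 kips.

106 kips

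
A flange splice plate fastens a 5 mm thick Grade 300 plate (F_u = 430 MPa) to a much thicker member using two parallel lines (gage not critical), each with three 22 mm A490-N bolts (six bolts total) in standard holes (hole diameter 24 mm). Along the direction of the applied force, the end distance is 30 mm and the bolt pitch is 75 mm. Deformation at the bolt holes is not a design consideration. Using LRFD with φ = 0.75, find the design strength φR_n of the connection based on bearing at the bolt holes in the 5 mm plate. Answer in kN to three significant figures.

Per bolt r_n = 1.5 l_c t F_u ≤ 3.0 d t F_u; upper limit = 3.0 × 22 × 5 × 430 / 1000 = 141.9 kN.
Edge bolt: l_c = 30 − 24/2 = 18 mm → 1.5 × 18 × 5 × 430 / 1000 = 58.05 → r_n = 58.05 kN.
Interior bolts: l_c = 75 − 24 = 51 mm → 1.5 × 51 × 5 × 430 / 1000 = 164.5 → r_n = 141.9 kN.
R_n = 2 × 58.05 + 4 × 141.9 = 683.7 kN.
Design strength φR_n = 0.75 × 683.7 = 513 kN.

513 kN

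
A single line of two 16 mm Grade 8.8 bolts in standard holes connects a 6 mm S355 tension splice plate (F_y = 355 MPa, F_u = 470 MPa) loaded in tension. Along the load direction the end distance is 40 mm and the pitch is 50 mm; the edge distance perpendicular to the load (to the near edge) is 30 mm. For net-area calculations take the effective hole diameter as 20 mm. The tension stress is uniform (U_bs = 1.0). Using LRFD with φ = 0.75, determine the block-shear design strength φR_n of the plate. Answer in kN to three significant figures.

118 kN

Shear plane L_v = 40 + 1·50 = 90 mm; A_gv = 90 × 6 = 540 mm².
A_nv = (90 − 1.5·20) × 6 = 360 mm².
A_nt = (30 − 0.5·20) × 6 = 120 mm².
0.6 F_u A_nv = 101.5 kN; 0.6 F_y A_gv = 115 kN → shear rupture governs the shear term.
R_n = 101.5 + 1.0 × 470 × 120 / 1000 = 157.9 kN.
Design strength φR_n = 0.75 × 157.9 = 118 kN.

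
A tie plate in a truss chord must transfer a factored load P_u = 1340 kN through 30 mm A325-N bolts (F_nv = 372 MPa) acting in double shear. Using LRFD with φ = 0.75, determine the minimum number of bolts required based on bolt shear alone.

4 bolts

A_b = π·30²/4 = 706.9 mm².
Per-bolt design strength φR_n = 0.75 × 372 × 706.9 × 2 / 1000 = 394.4 kN.
n ≥ 1340 / 394.4 = 3.397 → use 4 bolts.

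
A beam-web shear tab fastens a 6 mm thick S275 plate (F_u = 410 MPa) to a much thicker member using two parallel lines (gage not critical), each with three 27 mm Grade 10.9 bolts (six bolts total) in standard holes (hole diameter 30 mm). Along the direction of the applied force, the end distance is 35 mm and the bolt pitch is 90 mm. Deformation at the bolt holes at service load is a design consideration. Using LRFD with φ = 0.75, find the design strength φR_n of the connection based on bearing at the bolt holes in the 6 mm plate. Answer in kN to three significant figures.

Per bolt r_n = 1.2 l_c t F_u ≤ 2.4 d t F_u; upper limit = 2.4 × 27 × 6 × 410 / 1000 = 159.4 kN.
Edge bolt: l_c = 35 − 30/2 = 20 mm → 1.2 × 20 × 6 × 410 / 1000 = 59.04 → r_n = 59.04 kN.
Interior bolts: l_c = 90 − 30 = 60 mm → 1.2 × 60 × 6 × 410 / 1000 = 177.1 → r_n = 159.4 kN.
R_n = 2 × 59.04 + 4 × 159.4 = 755.7 kN.
Design strength φR_n = 0.75 × 755.7 = 567 kN.

567 kN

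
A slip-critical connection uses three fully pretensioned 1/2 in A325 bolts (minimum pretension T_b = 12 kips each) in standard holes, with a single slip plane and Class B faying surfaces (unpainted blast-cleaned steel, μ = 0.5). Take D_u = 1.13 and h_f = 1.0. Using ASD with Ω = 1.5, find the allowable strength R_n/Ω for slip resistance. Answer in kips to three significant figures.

13.6 kips

R_n = μ · D_u · h_f · T_b · n_s · n_b = 0.5 × 1.13 × 1.0 × 12 × 1 × 3 = 20.34 kips.
Allowable strength R_n/Ω = 20.34 / 1.5 = 13.6 kips.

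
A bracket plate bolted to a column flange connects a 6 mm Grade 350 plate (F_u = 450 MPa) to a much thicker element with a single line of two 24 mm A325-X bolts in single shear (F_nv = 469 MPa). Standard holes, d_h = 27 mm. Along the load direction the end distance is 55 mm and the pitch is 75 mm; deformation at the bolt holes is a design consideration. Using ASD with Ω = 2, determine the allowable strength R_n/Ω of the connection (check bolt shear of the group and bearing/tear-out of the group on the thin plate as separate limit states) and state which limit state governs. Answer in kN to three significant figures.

145 kN (bearing governs)

Bolt shear: A_b = π·24²/4 = 452.4 mm²; R_n = 469 × 452.4 × 2 × 1 / 1000 = 424.3 kN → 424.3 / 2 = 212 kN.
Bearing (1.2 l_c t F_u ≤ 2.4 d t F_u): upper limit = 2.4·24·6·450 / 1000 = 155.5 kN.
  Edge l_c = 55 − 27/2 = 41.5 → r_n = 134.5 kN; interior l_c = 75 − 27 = 48 → r_n = 155.5 kN.
  R_n,bearing = 1·134.5 + 1·155.5 = 290 kN → 290 / 2 = 145 kN.
Bearing governs: 145 kN.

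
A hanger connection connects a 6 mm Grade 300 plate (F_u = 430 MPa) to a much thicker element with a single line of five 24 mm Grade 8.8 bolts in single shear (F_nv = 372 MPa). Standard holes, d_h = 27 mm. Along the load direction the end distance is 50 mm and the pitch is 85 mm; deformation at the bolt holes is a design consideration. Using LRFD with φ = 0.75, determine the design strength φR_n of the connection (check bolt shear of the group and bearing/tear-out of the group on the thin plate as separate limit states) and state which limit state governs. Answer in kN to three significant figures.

Bolt shear: A_b = π·24²/4 = 452.4 mm²; R_n = 372 × 452.4 × 5 × 1 / 1000 = 841.4 kN → 0.75 × 841.4 = 631 kN.
Bearing (1.2 l_c t F_u ≤ 2.4 d t F_u): upper limit = 2.4·24·6·430 / 1000 = 148.6 kN.
  Edge l_c = 50 − 27/2 = 36.5 → r_n = 113 kN; interior l_c = 85 − 27 = 58 → r_n = 148.6 kN.
  R_n,bearing = 1·113 + 4·148.6 = 707.4 kN → 0.75 × 707.4 = 531 kN.
Bearing governs: 531 kN.

531 kN (bearing governs)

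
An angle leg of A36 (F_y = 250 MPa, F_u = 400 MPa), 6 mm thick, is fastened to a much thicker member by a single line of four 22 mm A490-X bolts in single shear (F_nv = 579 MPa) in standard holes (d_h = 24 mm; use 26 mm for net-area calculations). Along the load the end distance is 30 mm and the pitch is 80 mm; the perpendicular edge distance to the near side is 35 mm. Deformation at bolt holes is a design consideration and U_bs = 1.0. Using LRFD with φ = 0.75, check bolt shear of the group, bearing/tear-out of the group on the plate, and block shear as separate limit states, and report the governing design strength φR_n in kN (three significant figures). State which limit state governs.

222 kN (block shear governs)

Bolt shear: A_b = π·22²/4 = 380.1 mm²; R_n = 579 × 380.1 × 4 × 1 / 1000 = 880.4 kN → 0.75 × 880.4 = 660 kN.
Bearing: edge l_c = 18, r_n = 51.84 kN; interior l_c = 56, r_n = 126.7 kN; R_n = 51.84 + 3·126.7 = 432 kN → 324 kN.
Block shear: A_gv = 1620, A_nv = 1074, A_nt = 132 mm²; R_n = min(0.6F_uA_nv, 0.6F_yA_gv) + U_bs·F_u·A_nt = 295.8 kN → 222 kN.
Block shear governs: 222 kN.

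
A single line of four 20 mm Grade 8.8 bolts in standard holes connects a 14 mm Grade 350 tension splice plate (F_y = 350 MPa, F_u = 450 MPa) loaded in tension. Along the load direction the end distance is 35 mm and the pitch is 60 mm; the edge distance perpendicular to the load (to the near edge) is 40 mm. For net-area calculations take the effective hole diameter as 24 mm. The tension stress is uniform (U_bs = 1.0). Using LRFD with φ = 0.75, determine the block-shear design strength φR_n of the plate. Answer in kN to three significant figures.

504 kN

Shear plane L_v = 35 + 3·60 = 215 mm; A_gv = 215 × 14 = 3010 mm².
A_nv = (215 − 3.5·24) × 14 = 1834 mm².
A_nt = (40 − 0.5·24) × 14 = 392 mm².
0.6 F_u A_nv = 495.2 kN; 0.6 F_y A_gv = 632.1 kN → shear rupture governs the shear term.
R_n = 495.2 + 1.0 × 450 × 392 / 1000 = 671.6 kN.
Design strength φR_n = 0.75 × 671.6 = 504 kN.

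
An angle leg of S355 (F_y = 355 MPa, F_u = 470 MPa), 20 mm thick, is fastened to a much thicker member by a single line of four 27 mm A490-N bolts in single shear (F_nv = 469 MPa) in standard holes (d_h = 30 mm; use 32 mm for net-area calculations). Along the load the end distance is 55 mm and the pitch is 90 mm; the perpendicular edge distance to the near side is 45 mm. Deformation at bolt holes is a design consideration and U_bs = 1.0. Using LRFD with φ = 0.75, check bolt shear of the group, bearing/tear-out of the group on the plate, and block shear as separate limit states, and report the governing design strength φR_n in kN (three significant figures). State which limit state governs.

806 kN (bolt shear governs)

Bolt shear: A_b = π·27²/4 = 572.6 mm²; R_n = 469 × 572.6 × 4 × 1 / 1000 = 1074 kN → 0.75 × 1074 = 806 kN.
Bearing: edge l_c = 40, r_n = 451.2 kN; interior l_c = 60, r_n = 609.1 kN; R_n = 451.2 + 3·609.1 = 2279 kN → 1710 kN.
Block shear: A_gv = 6500, A_nv = 4260, A_nt = 580 mm²; R_n = min(0.6F_uA_nv, 0.6F_yA_gv) + U_bs·F_u·A_nt = 1474 kN → 1110 kN.
Bolt shear governs: 806 kN.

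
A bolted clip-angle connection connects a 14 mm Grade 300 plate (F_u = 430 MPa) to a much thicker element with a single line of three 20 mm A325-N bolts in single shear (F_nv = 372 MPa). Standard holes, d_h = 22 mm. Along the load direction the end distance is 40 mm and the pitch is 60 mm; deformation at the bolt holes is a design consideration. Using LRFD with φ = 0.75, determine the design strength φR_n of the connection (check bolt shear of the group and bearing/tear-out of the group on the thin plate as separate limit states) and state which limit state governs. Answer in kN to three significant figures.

263 kN (bolt shear governs)

Bolt shear: A_b = π·20²/4 = 314.2 mm²; R_n = 372 × 314.2 × 3 × 1 / 1000 = 350.6 kN → 0.75 × 350.6 = 263 kN.
Bearing (1.2 l_c t F_u ≤ 2.4 d t F_u): upper limit = 2.4·20·14·430 / 1000 = 289 kN.
  Edge l_c = 40 − 22/2 = 29 → r_n = 209.5 kN; interior l_c = 60 − 22 = 38 → r_n = 274.5 kN.
  R_n,bearing = 1·209.5 + 2·274.5 = 758.5 kN → 0.75 × 758.5 = 569 kN.
Bolt shear governs: 263 kN.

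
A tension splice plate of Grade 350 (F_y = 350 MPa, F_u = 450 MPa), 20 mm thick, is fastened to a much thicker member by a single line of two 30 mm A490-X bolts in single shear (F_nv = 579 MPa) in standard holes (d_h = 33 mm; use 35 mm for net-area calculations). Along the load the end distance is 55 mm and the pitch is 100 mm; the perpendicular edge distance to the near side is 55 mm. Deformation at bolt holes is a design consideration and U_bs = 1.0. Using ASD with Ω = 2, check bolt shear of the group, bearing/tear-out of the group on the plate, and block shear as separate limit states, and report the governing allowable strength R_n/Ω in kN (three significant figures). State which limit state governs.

409 kN (bolt shear governs)

Bolt shear: A_b = π·30²/4 = 706.9 mm²; R_n = 579 × 706.9 × 2 × 1 / 1000 = 818.5 kN → 818.5 / 2 = 409 kN.
Bearing: edge l_c = 38.5, r_n = 415.8 kN; interior l_c = 67, r_n = 648 kN; R_n = 415.8 + 1·648 = 1064 kN → 532 kN.
Block shear: A_gv = 3100, A_nv = 2050, A_nt = 750 mm²; R_n = min(0.6F_uA_nv, 0.6F_yA_gv) + U_bs·F_u·A_nt = 891 kN → 446 kN.
Bolt shear governs: 409 kN.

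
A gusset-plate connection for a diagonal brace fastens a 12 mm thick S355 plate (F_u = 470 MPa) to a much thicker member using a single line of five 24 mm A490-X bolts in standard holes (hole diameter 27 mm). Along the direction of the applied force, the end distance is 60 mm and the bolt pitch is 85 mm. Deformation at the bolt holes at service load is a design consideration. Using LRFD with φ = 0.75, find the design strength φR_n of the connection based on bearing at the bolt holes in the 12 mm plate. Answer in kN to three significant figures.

1210 kN

Per bolt r_n = 1.2 l_c t F_u ≤ 2.4 d t F_u; upper limit = 2.4 × 24 × 12 × 470 / 1000 = 324.9 kN.
Edge bolt: l_c = 60 − 27/2 = 46.5 mm → 1.2 × 46.5 × 12 × 470 / 1000 = 314.7 → r_n = 314.7 kN.
Interior bolts: l_c = 85 − 27 = 58 mm → 1.2 × 58 × 12 × 470 / 1000 = 392.5 → r_n = 324.9 kN.
R_n = 1 × 314.7 + 4 × 324.9 = 1614 kN.
Design strength φR_n = 0.75 × 1614 = 1210 kN.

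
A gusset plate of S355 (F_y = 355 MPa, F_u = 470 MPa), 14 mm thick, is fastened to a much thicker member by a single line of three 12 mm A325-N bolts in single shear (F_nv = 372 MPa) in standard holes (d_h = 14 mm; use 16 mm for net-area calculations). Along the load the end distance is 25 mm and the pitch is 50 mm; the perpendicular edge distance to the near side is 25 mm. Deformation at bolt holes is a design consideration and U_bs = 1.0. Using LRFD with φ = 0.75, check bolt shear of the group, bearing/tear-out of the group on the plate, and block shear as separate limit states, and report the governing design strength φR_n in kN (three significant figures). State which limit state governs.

94.7 kN (bolt shear governs)

Bolt shear: A_b = π·12²/4 = 113.1 mm²; R_n = 372 × 113.1 × 3 × 1 / 1000 = 126.2 kN → 0.75 × 126.2 = 94.7 kN.
Bearing: edge l_c = 18, r_n = 142.1 kN; interior l_c = 36, r_n = 189.5 kN; R_n = 142.1 + 2·189.5 = 521.1 kN → 391 kN.
Block shear: A_gv = 1750, A_nv = 1190, A_nt = 238 mm²; R_n = min(0.6F_uA_nv, 0.6F_yA_gv) + U_bs·F_u·A_nt = 447.4 kN → 336 kN.
Bolt shear governs: 94.7 kN.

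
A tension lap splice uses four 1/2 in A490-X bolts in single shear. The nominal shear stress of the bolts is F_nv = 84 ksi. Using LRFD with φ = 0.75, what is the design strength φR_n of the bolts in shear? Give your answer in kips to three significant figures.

A_b = π × 0.5² / 4 = 0.1963 in².
R_n = F_nv · A_b · n · n_s = 84 × 0.1963 × 4 × 1 = 65.97 kips.
Design strength φR_n = 0.75 × 65.97 = 49.5 kips.

49.5 kips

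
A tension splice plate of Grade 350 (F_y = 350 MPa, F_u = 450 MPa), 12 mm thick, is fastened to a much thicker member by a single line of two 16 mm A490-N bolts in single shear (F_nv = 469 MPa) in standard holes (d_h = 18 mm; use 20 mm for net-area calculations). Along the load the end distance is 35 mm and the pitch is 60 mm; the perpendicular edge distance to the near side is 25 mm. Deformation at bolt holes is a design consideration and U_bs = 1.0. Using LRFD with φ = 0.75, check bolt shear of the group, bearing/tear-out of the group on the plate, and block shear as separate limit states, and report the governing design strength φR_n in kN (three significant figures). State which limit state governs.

Bolt shear: A_b = π·16²/4 = 201.1 mm²; R_n = 469 × 201.1 × 2 × 1 / 1000 = 188.6 kN → 0.75 × 188.6 = 141 kN.
Bearing: edge l_c = 26, r_n = 168.5 kN; interior l_c = 42, r_n = 207.4 kN; R_n = 168.5 + 1·207.4 = 375.8 kN → 282 kN.
Block shear: A_gv = 1140, A_nv = 780, A_nt = 180 mm²; R_n = min(0.6F_uA_nv, 0.6F_yA_gv) + U_bs·F_u·A_nt = 291.6 kN → 219 kN.
Bolt shear governs: 141 kN.

141 kN (bolt shear governs)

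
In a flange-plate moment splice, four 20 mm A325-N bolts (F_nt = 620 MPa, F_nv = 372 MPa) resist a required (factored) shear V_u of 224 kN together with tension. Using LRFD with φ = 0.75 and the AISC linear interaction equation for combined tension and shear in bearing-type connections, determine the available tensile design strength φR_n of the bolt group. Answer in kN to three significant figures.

386 kN

A_b = π·20²/4 = 314.2 mm²; f_rv = 224 × 1000 / (4 × 314.2) = 178.3 MPa.
F'_nt = 1.3 F_nt − (F_nt / φF_nv) f_rv = 1.3·620 − (620/(0.75·372))·178.3 = 409.9 MPa, capped at F_nt → F'_nt = 409.9 MPa.
R_n = F'_nt · A_b · n = 409.9 × 314.2 × 4 / 1000 = 515.1 kN.
Design strength φR_n = 0.75 × 515.1 = 386 kN.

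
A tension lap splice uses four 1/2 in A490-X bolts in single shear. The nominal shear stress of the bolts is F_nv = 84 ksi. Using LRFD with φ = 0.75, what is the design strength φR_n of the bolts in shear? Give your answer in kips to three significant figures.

49.5 kips

A_b = π × 0.5² / 4 = 0.1963 in².
R_n = F_nv · A_b · n · n_s = 84 × 0.1963 × 4 × 1 = 65.97 kips.
Design strength φR_n = 0.75 × 65.97 = 49.5 kips.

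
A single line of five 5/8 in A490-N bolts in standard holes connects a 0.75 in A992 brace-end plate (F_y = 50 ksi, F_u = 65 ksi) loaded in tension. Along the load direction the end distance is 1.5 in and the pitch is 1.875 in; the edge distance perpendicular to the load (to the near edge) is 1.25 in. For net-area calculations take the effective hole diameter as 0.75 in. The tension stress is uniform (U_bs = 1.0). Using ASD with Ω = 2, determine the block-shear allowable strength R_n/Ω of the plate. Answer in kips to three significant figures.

Shear plane L_v = 1.5 + 4·1.875 = 9 in; A_gv = 9 × 0.75 = 6.75 in².
A_nv = (9 − 4.5·0.75) × 0.75 = 4.219 in².
A_nt = (1.25 − 0.5·0.75) × 0.75 = 0.6562 in².
0.6 F_u A_nv = 164.5 kips; 0.6 F_y A_gv = 202.5 kips → shear rupture governs the shear term.
R_n = 164.5 + 1.0 × 65 × 0.6562 = 207.2 kips.
Allowable strength R_n/Ω = 207.2 / 2 = 104 kips.

104 kips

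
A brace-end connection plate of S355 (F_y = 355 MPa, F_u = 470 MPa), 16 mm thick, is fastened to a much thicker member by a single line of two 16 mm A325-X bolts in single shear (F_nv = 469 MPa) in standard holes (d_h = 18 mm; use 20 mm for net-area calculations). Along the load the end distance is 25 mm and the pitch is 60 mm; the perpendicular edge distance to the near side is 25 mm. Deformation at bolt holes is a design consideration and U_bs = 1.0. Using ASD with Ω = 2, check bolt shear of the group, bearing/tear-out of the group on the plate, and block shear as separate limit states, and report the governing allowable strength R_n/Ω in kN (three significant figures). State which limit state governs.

Bolt shear: A_b = π·16²/4 = 201.1 mm²; R_n = 469 × 201.1 × 2 × 1 / 1000 = 188.6 kN → 188.6 / 2 = 94.3 kN.
Bearing: edge l_c = 16, r_n = 144.4 kN; interior l_c = 42, r_n = 288.8 kN; R_n = 144.4 + 1·288.8 = 433.2 kN → 217 kN.
Block shear: A_gv = 1360, A_nv = 880, A_nt = 240 mm²; R_n = min(0.6F_uA_nv, 0.6F_yA_gv) + U_bs·F_u·A_nt = 361 kN → 180 kN.
Bolt shear governs: 94.3 kN.

94.3 kN (bolt shear governs)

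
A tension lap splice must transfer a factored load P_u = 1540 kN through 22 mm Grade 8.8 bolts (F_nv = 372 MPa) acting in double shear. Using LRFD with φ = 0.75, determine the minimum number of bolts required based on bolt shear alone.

8 bolts

A_b = π·22²/4 = 380.1 mm².
Per-bolt design strength φR_n = 0.75 × 372 × 380.1 × 2 / 1000 = 212.1 kN.
n ≥ 1540 / 212.1 = 7.26 → use 8 bolts.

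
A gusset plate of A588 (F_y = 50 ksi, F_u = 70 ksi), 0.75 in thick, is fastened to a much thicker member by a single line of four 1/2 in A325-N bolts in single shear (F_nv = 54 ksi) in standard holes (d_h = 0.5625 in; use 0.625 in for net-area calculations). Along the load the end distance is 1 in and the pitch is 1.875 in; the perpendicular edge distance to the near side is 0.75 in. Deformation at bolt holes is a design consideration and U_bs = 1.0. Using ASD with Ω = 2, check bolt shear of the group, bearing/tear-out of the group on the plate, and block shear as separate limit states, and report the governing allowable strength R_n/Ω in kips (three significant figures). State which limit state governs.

21.2 kips (bolt shear governs)

Bolt shear: A_b = π·0.5²/4 = 0.1963 in²; R_n = 54 × 0.1963 × 4 × 1 = 42.41 kips → 42.41 / 2 = 21.2 kips.
Bearing: edge l_c = 0.7188, r_n = 45.28 kips; interior l_c = 1.312, r_n = 63 kips; R_n = 45.28 + 3·63 = 234.3 kips → 117 kips.
Block shear: A_gv = 4.969, A_nv = 3.328, A_nt = 0.3281 in²; R_n = min(0.6F_uA_nv, 0.6F_yA_gv) + U_bs·F_u·A_nt = 162.8 kips → 81.4 kips.
Bolt shear governs: 21.2 kips.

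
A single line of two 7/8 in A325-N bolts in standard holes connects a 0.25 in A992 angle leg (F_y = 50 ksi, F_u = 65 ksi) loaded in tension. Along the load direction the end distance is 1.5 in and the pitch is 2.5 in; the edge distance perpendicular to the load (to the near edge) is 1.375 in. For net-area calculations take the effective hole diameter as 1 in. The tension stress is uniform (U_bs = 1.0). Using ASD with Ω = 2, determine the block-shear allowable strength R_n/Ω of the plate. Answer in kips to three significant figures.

Shear plane L_v = 1.5 + 1·2.5 = 4 in; A_gv = 4 × 0.25 = 1 in².
A_nv = (4 − 1.5·1) × 0.25 = 0.625 in².
A_nt = (1.375 − 0.5·1) × 0.25 = 0.2188 in².
0.6 F_u A_nv = 24.38 kips; 0.6 F_y A_gv = 30 kips → shear rupture governs the shear term.
R_n = 24.38 + 1.0 × 65 × 0.2188 = 38.59 kips.
Allowable strength R_n/Ω = 38.59 / 2 = 19.3 kips.

19.3 kips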